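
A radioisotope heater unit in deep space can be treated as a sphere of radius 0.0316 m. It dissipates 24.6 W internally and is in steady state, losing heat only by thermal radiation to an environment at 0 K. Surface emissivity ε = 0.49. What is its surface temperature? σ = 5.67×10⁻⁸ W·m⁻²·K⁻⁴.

Steady state: internal power = radiated power, P = εσA T⁴.
Radiating area A = 4πr² = 0.01255 m².
T⁴ = P/(εσA) = 24.6/(0.49·5.67×10⁻⁸·0.01255) = 7.056×10¹⁰ K⁴.
T = (7.056×10¹⁰)^(1/4).

T ≈ 515 K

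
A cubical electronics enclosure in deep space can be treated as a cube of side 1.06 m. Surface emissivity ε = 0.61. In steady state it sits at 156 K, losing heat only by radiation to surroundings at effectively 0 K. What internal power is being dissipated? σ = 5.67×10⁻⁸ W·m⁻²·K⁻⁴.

Steady state: P = εσA T⁴.
A = 6L² = 6.742 m²; T⁴ = (156)⁴ = 5.922×10⁸ K⁴.
P = 0.61 × 5.67×10⁻⁸ × 6.742 × 5.922×10⁸.

P ≈ 138 W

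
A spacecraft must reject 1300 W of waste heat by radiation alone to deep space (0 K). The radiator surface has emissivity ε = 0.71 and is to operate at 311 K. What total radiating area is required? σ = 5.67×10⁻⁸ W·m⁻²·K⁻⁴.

P = εσA T⁴ ⇒ A = P/(εσT⁴).
T⁴ = 9.355×10⁹ K⁴.
A = 1300/(0.71 × 5.67×10⁻⁸ × 9.355×10⁹).

A ≈ 3.45 m²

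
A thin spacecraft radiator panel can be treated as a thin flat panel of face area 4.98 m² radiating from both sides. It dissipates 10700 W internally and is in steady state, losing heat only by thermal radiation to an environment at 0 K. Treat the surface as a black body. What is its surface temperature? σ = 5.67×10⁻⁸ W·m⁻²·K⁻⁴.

Steady state: internal power = radiated power, P = εσA T⁴.
Radiating area A = 2·4.98 = 9.960 m².
T⁴ = P/(εσA) = 10700/(1.0·5.67×10⁻⁸·9.960) = 1.895×10¹⁰ K⁴.
T = (1.895×10¹⁰)^(1/4).

T ≈ 371 K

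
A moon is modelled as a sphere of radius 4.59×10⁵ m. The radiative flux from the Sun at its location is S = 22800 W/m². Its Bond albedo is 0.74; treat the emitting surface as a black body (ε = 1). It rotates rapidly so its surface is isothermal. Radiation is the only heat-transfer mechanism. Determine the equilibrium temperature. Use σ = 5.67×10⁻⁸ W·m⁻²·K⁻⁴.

T ≈ 402 K

At equilibrium, absorbed power = emitted power.
Absorbing cross-section = πr² = 6.619×10¹¹ m²; emitting surface = 4πr² = 2.647×10¹² m² (ratio 4).
(1−a)S·A_cross = εσ·A_surf·T⁴  ⇒  T⁴ = (1−a)S/(4σ).
T⁴ = 0.260·22800/(4·5.67×10⁻⁸) = 2.614×10¹⁰ K⁴.
T = (2.614×10¹⁰)^(1/4).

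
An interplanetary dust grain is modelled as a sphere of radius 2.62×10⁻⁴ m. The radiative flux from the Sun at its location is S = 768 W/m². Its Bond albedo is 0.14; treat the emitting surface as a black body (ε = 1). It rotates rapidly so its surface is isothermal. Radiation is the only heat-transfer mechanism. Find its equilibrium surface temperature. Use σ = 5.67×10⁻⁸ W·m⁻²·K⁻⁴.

T ≈ 232 K

At equilibrium, absorbed power = emitted power.
Absorbing cross-section = πr² = 2.157×10⁻⁷ m²; emitting surface = 4πr² = 8.626×10⁻⁷ m² (ratio 4).
(1−a)S·A_cross = εσ·A_surf·T⁴  ⇒  T⁴ = (1−a)S/(4σ).
T⁴ = 0.860·768/(4·5.67×10⁻⁸) = 2.912×10⁹ K⁴.
T = (2.912×10⁹)^(1/4).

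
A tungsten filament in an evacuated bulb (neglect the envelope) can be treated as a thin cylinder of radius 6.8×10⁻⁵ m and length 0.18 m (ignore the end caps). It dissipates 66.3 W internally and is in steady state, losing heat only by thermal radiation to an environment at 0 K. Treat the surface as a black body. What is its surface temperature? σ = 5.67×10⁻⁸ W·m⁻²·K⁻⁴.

Steady state: internal power = radiated power, P = εσA T⁴.
Radiating area A = 2πrL = 7.691×10⁻⁵ m².
T⁴ = P/(εσA) = 66.3/(1.0·5.67×10⁻⁸·7.691×10⁻⁵) = 1.520×10¹³ K⁴.
T = (1.520×10¹³)^(1/4).

T ≈ 1970 K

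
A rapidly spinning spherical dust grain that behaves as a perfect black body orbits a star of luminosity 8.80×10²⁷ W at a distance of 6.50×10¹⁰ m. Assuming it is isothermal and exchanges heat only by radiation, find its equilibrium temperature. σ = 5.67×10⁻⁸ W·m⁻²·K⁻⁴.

First find the stellar flux at distance d: S = L/(4πd²) = 8.80×10²⁷/(4π·(6.50×10¹⁰)²) = 1.657×10⁵ W/m².
For an isothermal sphere, absorbed (1−a)S·πr² = emitted σ·4πr²·T⁴, so T⁴ = (1−a)S/(4σ).
T⁴ = 1.00·1.657×10⁵/(4·5.67×10⁻⁸) = 7.308×10¹¹ K⁴.

T ≈ 925 K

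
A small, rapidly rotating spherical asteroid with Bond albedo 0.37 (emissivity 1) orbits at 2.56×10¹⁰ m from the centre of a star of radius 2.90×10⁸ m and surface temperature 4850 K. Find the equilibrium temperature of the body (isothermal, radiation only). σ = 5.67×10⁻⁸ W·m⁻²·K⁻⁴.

T ≈ 325 K

The star's surface emits σT_*⁴; at distance d the flux is S = σT_*⁴(R_*/d)².
S = 5.67×10⁻⁸·(4850)⁴·(2.90×10⁸/2.56×10¹⁰)² = 4026 W/m².
For an isothermal sphere T⁴ = (1−a)S/(4σ) = 1.118×10¹⁰ K⁴.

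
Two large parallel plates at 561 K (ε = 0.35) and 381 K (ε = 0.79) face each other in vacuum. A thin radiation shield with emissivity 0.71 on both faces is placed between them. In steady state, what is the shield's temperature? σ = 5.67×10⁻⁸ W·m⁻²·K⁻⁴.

T_s ≈ 467 K

In steady state the net flux on the hot side equals that on the cold side.
σ(T₁⁴−T_s⁴)/D₁ = σ(T_s⁴−T₂⁴)/D₂, with D₁ = 1/ε₁+1/ε_s−1 = 3.266, D₂ = 1/ε_s+1/ε₂−1 = 1.674.
Solve for T_s⁴: T_s⁴ = (D₂·T₁⁴ + D₁·T₂⁴)/(D₁+D₂) = 4.750×10¹⁰ K⁴.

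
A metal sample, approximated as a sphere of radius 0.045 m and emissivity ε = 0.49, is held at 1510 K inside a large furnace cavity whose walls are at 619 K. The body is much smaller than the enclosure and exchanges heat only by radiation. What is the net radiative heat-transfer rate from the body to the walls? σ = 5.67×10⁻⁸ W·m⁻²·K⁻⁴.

For a small grey body in a large enclosure: P_net = εσA(T_body⁴ − T_wall⁴).
A = 4πr² = 0.02545 m²; T_body⁴ − T_wall⁴ = 5.199×10¹² − 1.468×10¹¹ = 5.052×10¹² K⁴.
|P_net| = 0.49·5.67×10⁻⁸·0.02545·5.052×10¹².

P_net ≈ 3570 W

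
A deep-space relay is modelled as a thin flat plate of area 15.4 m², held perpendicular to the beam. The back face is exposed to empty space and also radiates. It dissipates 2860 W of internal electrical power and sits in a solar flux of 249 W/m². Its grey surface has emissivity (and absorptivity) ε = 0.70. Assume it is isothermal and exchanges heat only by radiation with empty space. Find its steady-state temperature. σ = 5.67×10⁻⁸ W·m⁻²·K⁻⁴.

T ≈ 260 K

At steady state, absorbed solar power + internal power = radiated power.
Absorbed: α·S·A_cross = 0.70·249·15.40 = 2684 W (cross-section A).
Total input = 2684 + 2860 = 5544 W.
Radiated: εσ·A_surf·T⁴ with A_surf = 2A = 30.80 m².
T⁴ = 5544/(0.70·5.67×10⁻⁸·30.80) = 4.535×10⁹ K⁴.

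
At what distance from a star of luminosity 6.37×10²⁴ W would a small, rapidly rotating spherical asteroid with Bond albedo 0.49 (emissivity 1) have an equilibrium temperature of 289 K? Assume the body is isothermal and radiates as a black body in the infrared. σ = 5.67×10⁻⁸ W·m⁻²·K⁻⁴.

d ≈ 1.28×10¹⁰ m

For an isothermal black-emitting sphere, (1−a)S·πr² = σ·4πr²·T⁴ ⇒ S = 4σT⁴/(1−a).
S = 4·5.67×10⁻⁸·(289)⁴/0.510 = 3102 W/m².
Flux falls as S = L/(4πd²), so d = √(L/(4πS)) = √(6.37×10²⁴/(4π·3102)).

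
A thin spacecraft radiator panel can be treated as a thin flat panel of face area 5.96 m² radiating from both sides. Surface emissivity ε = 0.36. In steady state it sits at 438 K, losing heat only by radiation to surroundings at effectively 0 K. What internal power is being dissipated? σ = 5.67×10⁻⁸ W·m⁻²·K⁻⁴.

P ≈ 8950 W

Steady state: P = εσA T⁴.
A = 2·5.96 = 11.92 m²; T⁴ = (438)⁴ = 3.680×10¹⁰ K⁴.
P = 0.36 × 5.67×10⁻⁸ × 11.92 × 3.680×10¹⁰.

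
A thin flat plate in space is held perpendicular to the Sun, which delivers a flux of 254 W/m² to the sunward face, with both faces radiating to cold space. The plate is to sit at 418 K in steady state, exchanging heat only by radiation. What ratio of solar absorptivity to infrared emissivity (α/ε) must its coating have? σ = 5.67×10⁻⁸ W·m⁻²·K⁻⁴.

α/ε ≈ 13.6

Balance: αS·A = εσ·2A·T⁴ ⇒ α/ε = 2σT⁴/S.
α/ε = 2·5.67×10⁻⁸·(418)⁴/254 = 2·5.67×10⁻⁸·3.053×10¹⁰/254.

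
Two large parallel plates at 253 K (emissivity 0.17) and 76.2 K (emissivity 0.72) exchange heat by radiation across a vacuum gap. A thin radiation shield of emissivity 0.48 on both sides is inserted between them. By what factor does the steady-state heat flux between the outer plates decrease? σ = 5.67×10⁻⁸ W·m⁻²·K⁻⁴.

Without shield: q₀ = σΔ(T⁴)/(1/ε₁+1/ε₂−1) with denominator 6.271.
With shield the two gaps are in series; the resistances add: (1/ε₁+1/ε_s−1)+(1/ε_s+1/ε₂−1) = 6.966+2.472 = 9.438.
Heat-flux ratio q₀/q = 9.438/6.271.

factor ≈ 1.50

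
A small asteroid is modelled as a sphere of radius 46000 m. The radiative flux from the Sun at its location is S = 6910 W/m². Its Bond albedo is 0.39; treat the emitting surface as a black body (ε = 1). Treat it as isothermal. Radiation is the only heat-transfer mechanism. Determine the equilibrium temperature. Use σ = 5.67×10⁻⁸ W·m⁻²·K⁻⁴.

T ≈ 369 K

At equilibrium, absorbed power = emitted power.
Absorbing cross-section = πr² = 6.648×10⁹ m²; emitting surface = 4πr² = 2.659×10¹⁰ m² (ratio 4).
(1−a)S·A_cross = εσ·A_surf·T⁴  ⇒  T⁴ = (1−a)S/(4σ).
T⁴ = 0.610·6910/(4·5.67×10⁻⁸) = 1.859×10¹⁰ K⁴.
T = (1.859×10¹⁰)^(1/4).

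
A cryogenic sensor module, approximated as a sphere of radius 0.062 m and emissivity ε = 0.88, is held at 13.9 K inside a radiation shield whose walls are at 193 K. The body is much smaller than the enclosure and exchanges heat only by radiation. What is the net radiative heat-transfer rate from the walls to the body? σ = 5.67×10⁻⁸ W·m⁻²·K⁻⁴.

P_net ≈ 3.34 W

For a small grey body in a large enclosure: P_net = εσA(T_body⁴ − T_wall⁴).
A = 4πr² = 0.04831 m²; T_body⁴ − T_wall⁴ = 37330 − 1.387×10⁹ = -1.387×10⁹ K⁴.
|P_net| = 0.88·5.67×10⁻⁸·0.04831·1.387×10⁹.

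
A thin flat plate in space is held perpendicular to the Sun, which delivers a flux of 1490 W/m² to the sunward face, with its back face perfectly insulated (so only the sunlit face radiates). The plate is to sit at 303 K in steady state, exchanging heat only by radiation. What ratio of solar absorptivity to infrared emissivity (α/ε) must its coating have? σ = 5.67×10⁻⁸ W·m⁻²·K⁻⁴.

Balance: αS·A = εσ·1A·T⁴ ⇒ α/ε = σT⁴/S.
α/ε = 5.67×10⁻⁸·(303)⁴/1490 = 5.67×10⁻⁸·8.429×10⁹/1490.

α/ε ≈ 0.321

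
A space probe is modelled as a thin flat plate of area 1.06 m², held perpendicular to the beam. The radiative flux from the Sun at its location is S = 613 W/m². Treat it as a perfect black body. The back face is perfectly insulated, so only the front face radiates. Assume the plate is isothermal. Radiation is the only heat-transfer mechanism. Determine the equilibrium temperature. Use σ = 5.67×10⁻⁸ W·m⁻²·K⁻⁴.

At equilibrium, absorbed power = emitted power.
Absorbing cross-section = A = 1.060 m²; emitting surface = A = 1.060 m² (ratio 1).
S·A_cross = εσ·A_surf·T⁴  ⇒  T⁴ = S/(1σ).
T⁴ = 1.00·613/(1·5.67×10⁻⁸) = 1.081×10¹⁰ K⁴.
T = (1.081×10¹⁰)^(1/4).

T ≈ 322 K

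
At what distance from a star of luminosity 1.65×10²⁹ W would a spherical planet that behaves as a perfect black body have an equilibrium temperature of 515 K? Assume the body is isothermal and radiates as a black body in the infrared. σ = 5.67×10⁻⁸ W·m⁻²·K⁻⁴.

d ≈ 9.07×10¹¹ m

For an isothermal black-emitting sphere, (1−a)S·πr² = σ·4πr²·T⁴ ⇒ S = 4σT⁴/(1−a).
S = 4·5.67×10⁻⁸·(515)⁴/1.00 = 15950 W/m².
Flux falls as S = L/(4πd²), so d = √(L/(4πS)) = √(1.65×10²⁹/(4π·15950)).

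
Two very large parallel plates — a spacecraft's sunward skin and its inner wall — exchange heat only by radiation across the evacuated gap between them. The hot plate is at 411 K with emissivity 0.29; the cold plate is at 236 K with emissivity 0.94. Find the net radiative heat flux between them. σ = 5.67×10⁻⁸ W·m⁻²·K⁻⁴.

For two infinite grey parallel plates, q = σ(T₁⁴ − T₂⁴)/(1/ε₁ + 1/ε₂ − 1).
T₁⁴ − T₂⁴ = 2.853×10¹⁰ − 3.102×10⁹ = 2.543×10¹⁰ K⁴.
1/ε₁ + 1/ε₂ − 1 = 3.448 + 1.064 − 1 = 3.512.
q = 5.67×10⁻⁸ × 2.543×10¹⁰ / 3.512.

q ≈ 411 W/m²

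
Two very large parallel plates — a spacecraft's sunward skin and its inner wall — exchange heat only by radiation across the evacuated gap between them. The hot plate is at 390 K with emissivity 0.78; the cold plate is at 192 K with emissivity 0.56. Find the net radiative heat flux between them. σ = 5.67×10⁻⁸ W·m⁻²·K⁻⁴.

q ≈ 597 W/m²

For two infinite grey parallel plates, q = σ(T₁⁴ − T₂⁴)/(1/ε₁ + 1/ε₂ − 1).
T₁⁴ − T₂⁴ = 2.313×10¹⁰ − 1.359×10⁹ = 2.178×10¹⁰ K⁴.
1/ε₁ + 1/ε₂ − 1 = 1.282 + 1.786 − 1 = 2.068.
q = 5.67×10⁻⁸ × 2.178×10¹⁰ / 2.068.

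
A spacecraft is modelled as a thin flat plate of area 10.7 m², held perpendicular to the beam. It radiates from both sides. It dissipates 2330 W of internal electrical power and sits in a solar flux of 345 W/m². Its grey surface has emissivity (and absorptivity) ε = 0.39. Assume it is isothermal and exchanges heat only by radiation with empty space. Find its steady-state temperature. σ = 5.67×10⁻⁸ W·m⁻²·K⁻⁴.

T ≈ 299 K

At steady state, absorbed solar power + internal power = radiated power.
Absorbed: α·S·A_cross = 0.39·345·10.70 = 1440 W (cross-section A).
Total input = 1440 + 2330 = 3770 W.
Radiated: εσ·A_surf·T⁴ with A_surf = 2A = 21.40 m².
T⁴ = 3770/(0.39·5.67×10⁻⁸·21.40) = 7.966×10⁹ K⁴.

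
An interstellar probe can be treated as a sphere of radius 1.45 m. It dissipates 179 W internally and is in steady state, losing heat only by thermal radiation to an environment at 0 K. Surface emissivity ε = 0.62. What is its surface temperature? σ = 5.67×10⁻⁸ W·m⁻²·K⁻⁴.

T ≈ 118 K

Steady state: internal power = radiated power, P = εσA T⁴.
Radiating area A = 4πr² = 26.42 m².
T⁴ = P/(εσA) = 179/(0.62·5.67×10⁻⁸·26.42) = 1.927×10⁸ K⁴.
T = (1.927×10⁸)^(1/4).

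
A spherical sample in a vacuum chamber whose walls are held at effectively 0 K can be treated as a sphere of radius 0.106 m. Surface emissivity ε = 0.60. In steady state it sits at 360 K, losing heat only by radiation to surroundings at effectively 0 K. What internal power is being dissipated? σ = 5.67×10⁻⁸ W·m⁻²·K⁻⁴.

P ≈ 80.7 W

Steady state: P = εσA T⁴.
A = 4πr² = 0.1412 m²; T⁴ = (360)⁴ = 1.680×10¹⁰ K⁴.
P = 0.60 × 5.67×10⁻⁸ × 0.1412 × 1.680×10¹⁰.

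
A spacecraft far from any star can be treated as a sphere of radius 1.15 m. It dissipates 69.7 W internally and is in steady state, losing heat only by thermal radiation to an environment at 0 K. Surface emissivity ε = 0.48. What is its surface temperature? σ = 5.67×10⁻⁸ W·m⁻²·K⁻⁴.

Steady state: internal power = radiated power, P = εσA T⁴.
Radiating area A = 4πr² = 16.62 m².
T⁴ = P/(εσA) = 69.7/(0.48·5.67×10⁻⁸·16.62) = 1.541×10⁸ K⁴.
T = (1.541×10⁸)^(1/4).

T ≈ 111 K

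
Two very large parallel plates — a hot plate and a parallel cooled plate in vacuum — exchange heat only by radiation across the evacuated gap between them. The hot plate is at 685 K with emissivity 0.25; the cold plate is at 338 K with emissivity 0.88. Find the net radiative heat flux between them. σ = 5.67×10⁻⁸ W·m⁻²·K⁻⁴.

For two infinite grey parallel plates, q = σ(T₁⁴ − T₂⁴)/(1/ε₁ + 1/ε₂ − 1).
T₁⁴ − T₂⁴ = 2.202×10¹¹ − 1.305×10¹⁰ = 2.071×10¹¹ K⁴.
1/ε₁ + 1/ε₂ − 1 = 4.000 + 1.136 − 1 = 4.136.
q = 5.67×10⁻⁸ × 2.071×10¹¹ / 4.136.

q ≈ 2840 W/m²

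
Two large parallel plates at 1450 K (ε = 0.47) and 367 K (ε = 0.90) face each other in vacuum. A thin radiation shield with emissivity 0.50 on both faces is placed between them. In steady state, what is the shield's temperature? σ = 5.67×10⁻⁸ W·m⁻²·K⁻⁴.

T_s ≈ 1160 K

In steady state the net flux on the hot side equals that on the cold side.
σ(T₁⁴−T_s⁴)/D₁ = σ(T_s⁴−T₂⁴)/D₂, with D₁ = 1/ε₁+1/ε_s−1 = 3.128, D₂ = 1/ε_s+1/ε₂−1 = 2.111.
Solve for T_s⁴: T_s⁴ = (D₂·T₁⁴ + D₁·T₂⁴)/(D₁+D₂) = 1.792×10¹² K⁴.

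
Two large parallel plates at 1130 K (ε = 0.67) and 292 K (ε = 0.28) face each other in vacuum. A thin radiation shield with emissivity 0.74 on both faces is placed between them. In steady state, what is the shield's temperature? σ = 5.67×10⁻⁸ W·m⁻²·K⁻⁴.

T_s ≈ 1030 K

In steady state the net flux on the hot side equals that on the cold side.
σ(T₁⁴−T_s⁴)/D₁ = σ(T_s⁴−T₂⁴)/D₂, with D₁ = 1/ε₁+1/ε_s−1 = 1.844, D₂ = 1/ε_s+1/ε₂−1 = 3.923.
Solve for T_s⁴: T_s⁴ = (D₂·T₁⁴ + D₁·T₂⁴)/(D₁+D₂) = 1.111×10¹² K⁴.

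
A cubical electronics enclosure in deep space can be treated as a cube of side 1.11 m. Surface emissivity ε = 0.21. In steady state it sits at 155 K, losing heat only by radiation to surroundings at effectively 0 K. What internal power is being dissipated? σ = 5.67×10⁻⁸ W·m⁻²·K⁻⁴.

P ≈ 50.8 W

Steady state: P = εσA T⁴.
A = 6L² = 7.393 m²; T⁴ = (155)⁴ = 5.772×10⁸ K⁴.
P = 0.21 × 5.67×10⁻⁸ × 7.393 × 5.772×10⁸.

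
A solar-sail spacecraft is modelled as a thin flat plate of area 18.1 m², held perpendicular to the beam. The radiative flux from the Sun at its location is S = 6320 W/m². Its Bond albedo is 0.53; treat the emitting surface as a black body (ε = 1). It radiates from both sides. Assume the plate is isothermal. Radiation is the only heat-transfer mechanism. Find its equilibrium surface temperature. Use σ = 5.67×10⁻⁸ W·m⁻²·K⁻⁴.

T ≈ 402 K

At equilibrium, absorbed power = emitted power.
Absorbing cross-section = A = 18.10 m²; emitting surface = 2A = 36.20 m² (ratio 2).
(1−a)S·A_cross = εσ·A_surf·T⁴  ⇒  T⁴ = (1−a)S/(2σ).
T⁴ = 0.470·6320/(2·5.67×10⁻⁸) = 2.619×10¹⁰ K⁴.
T = (2.619×10¹⁰)^(1/4).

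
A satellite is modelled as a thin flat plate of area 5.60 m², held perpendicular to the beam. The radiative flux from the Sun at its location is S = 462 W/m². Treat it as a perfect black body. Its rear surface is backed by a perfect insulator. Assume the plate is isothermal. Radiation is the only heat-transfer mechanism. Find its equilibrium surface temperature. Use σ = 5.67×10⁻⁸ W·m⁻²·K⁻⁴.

T ≈ 300 K

At equilibrium, absorbed power = emitted power.
Absorbing cross-section = A = 5.600 m²; emitting surface = A = 5.600 m² (ratio 1).
S·A_cross = εσ·A_surf·T⁴  ⇒  T⁴ = S/(1σ).
T⁴ = 1.00·462/(1·5.67×10⁻⁸) = 8.148×10⁹ K⁴.
T = (8.148×10⁹)^(1/4).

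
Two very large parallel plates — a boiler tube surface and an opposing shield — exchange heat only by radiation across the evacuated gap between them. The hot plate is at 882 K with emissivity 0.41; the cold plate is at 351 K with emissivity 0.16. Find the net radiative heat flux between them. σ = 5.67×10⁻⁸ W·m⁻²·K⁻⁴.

For two infinite grey parallel plates, q = σ(T₁⁴ − T₂⁴)/(1/ε₁ + 1/ε₂ − 1).
T₁⁴ − T₂⁴ = 6.052×10¹¹ − 1.518×10¹⁰ = 5.900×10¹¹ K⁴.
1/ε₁ + 1/ε₂ − 1 = 2.439 + 6.250 − 1 = 7.689.
q = 5.67×10⁻⁸ × 5.900×10¹¹ / 7.689.

q ≈ 4350 W/m²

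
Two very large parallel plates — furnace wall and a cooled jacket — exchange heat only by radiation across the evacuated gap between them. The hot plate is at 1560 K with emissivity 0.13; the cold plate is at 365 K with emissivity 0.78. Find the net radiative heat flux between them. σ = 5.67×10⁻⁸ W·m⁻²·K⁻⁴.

For two infinite grey parallel plates, q = σ(T₁⁴ − T₂⁴)/(1/ε₁ + 1/ε₂ − 1).
T₁⁴ − T₂⁴ = 5.922×10¹² − 1.775×10¹⁰ = 5.905×10¹² K⁴.
1/ε₁ + 1/ε₂ − 1 = 7.692 + 1.282 − 1 = 7.974.
q = 5.67×10⁻⁸ × 5.905×10¹² / 7.974.

q ≈ 42000 W/m²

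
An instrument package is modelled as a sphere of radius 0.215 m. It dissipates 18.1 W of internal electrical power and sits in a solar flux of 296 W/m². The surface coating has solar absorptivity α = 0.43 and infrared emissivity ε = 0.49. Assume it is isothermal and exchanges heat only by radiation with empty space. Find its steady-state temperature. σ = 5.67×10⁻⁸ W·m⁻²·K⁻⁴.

T ≈ 218 K

At steady state, absorbed solar power + internal power = radiated power.
Absorbed: α·S·A_cross = 0.43·296·0.1452 = 18.48 W (cross-section πr²).
Total input = 18.48 + 18.1 = 36.58 W.
Radiated: εσ·A_surf·T⁴ with A_surf = 4πr² = 0.5809 m².
T⁴ = 36.58/(0.49·5.67×10⁻⁸·0.5809) = 2.267×10⁹ K⁴.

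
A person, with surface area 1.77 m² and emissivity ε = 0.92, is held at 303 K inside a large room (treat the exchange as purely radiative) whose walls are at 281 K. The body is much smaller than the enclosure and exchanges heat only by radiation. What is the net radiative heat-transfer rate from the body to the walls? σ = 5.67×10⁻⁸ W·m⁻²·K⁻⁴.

For a small grey body in a large enclosure: P_net = εσA(T_body⁴ − T_wall⁴).
A = 1.77 m²; T_body⁴ − T_wall⁴ = 8.429×10⁹ − 6.235×10⁹ = 2.194×10⁹ K⁴.
|P_net| = 0.92·5.67×10⁻⁸·1.770·2.194×10⁹.

P_net ≈ 203 W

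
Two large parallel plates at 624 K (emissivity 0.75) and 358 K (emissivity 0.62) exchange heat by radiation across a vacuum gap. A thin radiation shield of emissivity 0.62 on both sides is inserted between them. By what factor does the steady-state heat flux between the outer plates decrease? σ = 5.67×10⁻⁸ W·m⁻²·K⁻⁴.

factor ≈ 2.14

Without shield: q₀ = σΔ(T⁴)/(1/ε₁+1/ε₂−1) with denominator 1.946.
With shield the two gaps are in series; the resistances add: (1/ε₁+1/ε_s−1)+(1/ε_s+1/ε₂−1) = 1.946+2.226 = 4.172.
Heat-flux ratio q₀/q = 4.172/1.946.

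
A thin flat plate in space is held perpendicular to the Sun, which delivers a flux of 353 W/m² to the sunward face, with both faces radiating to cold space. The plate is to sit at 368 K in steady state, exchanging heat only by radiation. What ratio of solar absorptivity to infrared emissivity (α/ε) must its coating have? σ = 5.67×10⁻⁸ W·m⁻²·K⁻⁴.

α/ε ≈ 5.89

Balance: αS·A = εσ·2A·T⁴ ⇒ α/ε = 2σT⁴/S.
α/ε = 2·5.67×10⁻⁸·(368)⁴/353 = 2·5.67×10⁻⁸·1.834×10¹⁰/353.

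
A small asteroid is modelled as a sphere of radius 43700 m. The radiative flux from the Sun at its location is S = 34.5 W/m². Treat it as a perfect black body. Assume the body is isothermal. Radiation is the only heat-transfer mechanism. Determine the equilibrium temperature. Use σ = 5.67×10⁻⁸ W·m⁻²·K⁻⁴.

T ≈ 111 K

At equilibrium, absorbed power = emitted power.
Absorbing cross-section = πr² = 5.999×10⁹ m²; emitting surface = 4πr² = 2.400×10¹⁰ m² (ratio 4).
S·A_cross = εσ·A_surf·T⁴  ⇒  T⁴ = S/(4σ).
T⁴ = 1.00·34.5/(4·5.67×10⁻⁸) = 1.521×10⁸ K⁴.
T = (1.521×10⁸)^(1/4).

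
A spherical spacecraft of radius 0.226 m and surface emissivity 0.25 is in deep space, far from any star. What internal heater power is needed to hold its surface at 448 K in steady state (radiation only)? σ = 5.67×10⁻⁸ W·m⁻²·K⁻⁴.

P ≈ 366 W

P = εσ·4πr²·T⁴.
4πr² = 0.6418 m²; T⁴ = 4.028×10¹⁰ K⁴.
P = 0.25·5.67×10⁻⁸·0.6418·4.028×10¹⁰.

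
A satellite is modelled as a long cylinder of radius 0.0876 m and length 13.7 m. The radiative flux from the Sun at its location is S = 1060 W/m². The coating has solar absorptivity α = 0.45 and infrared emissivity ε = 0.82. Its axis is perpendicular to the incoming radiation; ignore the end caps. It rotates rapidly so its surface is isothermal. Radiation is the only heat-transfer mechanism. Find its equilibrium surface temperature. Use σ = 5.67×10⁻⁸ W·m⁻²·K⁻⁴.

T ≈ 239 K

At equilibrium, absorbed power = emitted power.
Absorbing cross-section = 2rL = 2.400 m²; emitting surface = 2πrL = 7.541 m² (ratio π).
αS·A_cross = εσ·A_surf·T⁴  ⇒  T⁴ = αS/(ε·πσ).
T⁴ = 0.450·1060/(0.82·π·5.67×10⁻⁸) = 3.266×10⁹ K⁴.
T = (3.266×10⁹)^(1/4).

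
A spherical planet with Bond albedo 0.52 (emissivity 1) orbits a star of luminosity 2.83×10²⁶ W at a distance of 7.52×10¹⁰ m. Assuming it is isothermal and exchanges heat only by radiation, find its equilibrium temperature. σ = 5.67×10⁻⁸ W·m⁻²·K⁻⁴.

T ≈ 303 K

First find the stellar flux at distance d: S = L/(4πd²) = 2.83×10²⁶/(4π·(7.52×10¹⁰)²) = 3982 W/m².
For an isothermal sphere, absorbed (1−a)S·πr² = emitted σ·4πr²·T⁴, so T⁴ = (1−a)S/(4σ).
T⁴ = 0.480·3982/(4·5.67×10⁻⁸) = 8.428×10⁹ K⁴.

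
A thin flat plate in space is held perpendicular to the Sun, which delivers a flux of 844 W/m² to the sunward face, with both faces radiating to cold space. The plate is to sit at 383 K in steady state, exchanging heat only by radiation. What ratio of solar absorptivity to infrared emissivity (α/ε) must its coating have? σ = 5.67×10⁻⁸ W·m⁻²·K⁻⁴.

α/ε ≈ 2.89

Balance: αS·A = εσ·2A·T⁴ ⇒ α/ε = 2σT⁴/S.
α/ε = 2·5.67×10⁻⁸·(383)⁴/844 = 2·5.67×10⁻⁸·2.152×10¹⁰/844.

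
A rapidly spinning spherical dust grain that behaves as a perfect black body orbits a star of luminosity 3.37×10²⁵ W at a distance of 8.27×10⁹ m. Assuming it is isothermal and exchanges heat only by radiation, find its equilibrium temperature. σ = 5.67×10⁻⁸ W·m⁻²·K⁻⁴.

First find the stellar flux at distance d: S = L/(4πd²) = 3.37×10²⁵/(4π·(8.27×10⁹)²) = 39210 W/m².
For an isothermal sphere, absorbed (1−a)S·πr² = emitted σ·4πr²·T⁴, so T⁴ = (1−a)S/(4σ).
T⁴ = 1.00·39210/(4·5.67×10⁻⁸) = 1.729×10¹¹ K⁴.

T ≈ 645 K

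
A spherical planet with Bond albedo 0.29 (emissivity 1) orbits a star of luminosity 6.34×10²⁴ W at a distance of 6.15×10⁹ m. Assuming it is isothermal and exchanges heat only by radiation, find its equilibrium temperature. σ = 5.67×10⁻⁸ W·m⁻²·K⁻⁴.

T ≈ 452 K

First find the stellar flux at distance d: S = L/(4πd²) = 6.34×10²⁴/(4π·(6.15×10⁹)²) = 13340 W/m².
For an isothermal sphere, absorbed (1−a)S·πr² = emitted σ·4πr²·T⁴, so T⁴ = (1−a)S/(4σ).
T⁴ = 0.710·13340/(4·5.67×10⁻⁸) = 4.176×10¹⁰ K⁴.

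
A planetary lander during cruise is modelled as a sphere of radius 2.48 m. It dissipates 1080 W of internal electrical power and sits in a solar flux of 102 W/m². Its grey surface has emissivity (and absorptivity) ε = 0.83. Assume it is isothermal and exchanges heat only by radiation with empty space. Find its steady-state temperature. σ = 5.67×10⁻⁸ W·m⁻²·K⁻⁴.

At steady state, absorbed solar power + internal power = radiated power.
Absorbed: α·S·A_cross = 0.83·102·19.32 = 1636 W (cross-section πr²).
Total input = 1636 + 1080 = 2716 W.
Radiated: εσ·A_surf·T⁴ with A_surf = 4πr² = 77.29 m².
T⁴ = 2716/(0.83·5.67×10⁻⁸·77.29) = 7.467×10⁸ K⁴.

T ≈ 165 K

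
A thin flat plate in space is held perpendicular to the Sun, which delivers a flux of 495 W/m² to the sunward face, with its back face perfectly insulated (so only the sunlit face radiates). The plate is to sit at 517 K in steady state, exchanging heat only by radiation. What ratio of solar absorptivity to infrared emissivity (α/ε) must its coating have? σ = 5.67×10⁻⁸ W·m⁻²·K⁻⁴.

α/ε ≈ 8.18

Balance: αS·A = εσ·1A·T⁴ ⇒ α/ε = σT⁴/S.
α/ε = 5.67×10⁻⁸·(517)⁴/495 = 5.67×10⁻⁸·7.144×10¹⁰/495.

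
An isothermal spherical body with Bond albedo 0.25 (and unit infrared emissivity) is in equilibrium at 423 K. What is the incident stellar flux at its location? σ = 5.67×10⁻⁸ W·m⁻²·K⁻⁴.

(1−a)S·πr² = σ·4πr²·T⁴ ⇒ S = 4σT⁴/(1−a).
S = 4·5.67×10⁻⁸·3.202×10¹⁰/0.750.

S ≈ 9680 W/m²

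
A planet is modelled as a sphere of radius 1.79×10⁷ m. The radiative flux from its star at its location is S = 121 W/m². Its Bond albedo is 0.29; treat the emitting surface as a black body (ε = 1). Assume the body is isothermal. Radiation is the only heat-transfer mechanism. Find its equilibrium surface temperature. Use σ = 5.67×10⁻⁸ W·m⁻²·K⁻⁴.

T ≈ 140 K

At equilibrium, absorbed power = emitted power.
Absorbing cross-section = πr² = 1.007×10¹⁵ m²; emitting surface = 4πr² = 4.026×10¹⁵ m² (ratio 4).
(1−a)S·A_cross = εσ·A_surf·T⁴  ⇒  T⁴ = (1−a)S/(4σ).
T⁴ = 0.710·121/(4·5.67×10⁻⁸) = 3.788×10⁸ K⁴.
T = (3.788×10⁸)^(1/4).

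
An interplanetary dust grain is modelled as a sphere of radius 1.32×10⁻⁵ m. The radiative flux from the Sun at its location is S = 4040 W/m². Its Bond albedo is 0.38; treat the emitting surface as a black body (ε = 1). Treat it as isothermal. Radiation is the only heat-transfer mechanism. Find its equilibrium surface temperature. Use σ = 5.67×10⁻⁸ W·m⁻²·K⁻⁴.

At equilibrium, absorbed power = emitted power.
Absorbing cross-section = πr² = 5.474×10⁻¹⁰ m²; emitting surface = 4πr² = 2.190×10⁻⁹ m² (ratio 4).
(1−a)S·A_cross = εσ·A_surf·T⁴  ⇒  T⁴ = (1−a)S/(4σ).
T⁴ = 0.620·4040/(4·5.67×10⁻⁸) = 1.104×10¹⁰ K⁴.
T = (1.104×10¹⁰)^(1/4).

T ≈ 324 K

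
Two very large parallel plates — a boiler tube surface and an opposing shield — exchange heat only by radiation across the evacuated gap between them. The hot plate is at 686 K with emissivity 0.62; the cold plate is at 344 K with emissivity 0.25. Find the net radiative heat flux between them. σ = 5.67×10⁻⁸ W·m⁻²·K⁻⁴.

q ≈ 2550 W/m²

For two infinite grey parallel plates, q = σ(T₁⁴ − T₂⁴)/(1/ε₁ + 1/ε₂ − 1).
T₁⁴ − T₂⁴ = 2.215×10¹¹ − 1.400×10¹⁰ = 2.075×10¹¹ K⁴.
1/ε₁ + 1/ε₂ − 1 = 1.613 + 4.000 − 1 = 4.613.
q = 5.67×10⁻⁸ × 2.075×10¹¹ / 4.613.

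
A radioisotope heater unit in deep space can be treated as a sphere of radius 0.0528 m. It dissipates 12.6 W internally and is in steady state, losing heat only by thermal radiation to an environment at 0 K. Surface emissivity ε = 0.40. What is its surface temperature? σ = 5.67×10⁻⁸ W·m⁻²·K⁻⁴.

Steady state: internal power = radiated power, P = εσA T⁴.
Radiating area A = 4πr² = 0.03503 m².
T⁴ = P/(εσA) = 12.6/(0.40·5.67×10⁻⁸·0.03503) = 1.586×10¹⁰ K⁴.
T = (1.586×10¹⁰)^(1/4).

T ≈ 355 K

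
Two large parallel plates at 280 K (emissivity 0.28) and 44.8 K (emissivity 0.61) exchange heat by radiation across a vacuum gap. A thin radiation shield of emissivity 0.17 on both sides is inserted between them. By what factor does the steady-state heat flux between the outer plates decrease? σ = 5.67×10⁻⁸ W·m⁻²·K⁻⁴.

Without shield: q₀ = σΔ(T⁴)/(1/ε₁+1/ε₂−1) with denominator 4.211.
With shield the two gaps are in series; the resistances add: (1/ε₁+1/ε_s−1)+(1/ε_s+1/ε₂−1) = 8.454+6.522 = 14.98.
Heat-flux ratio q₀/q = 14.98/4.211.

factor ≈ 3.56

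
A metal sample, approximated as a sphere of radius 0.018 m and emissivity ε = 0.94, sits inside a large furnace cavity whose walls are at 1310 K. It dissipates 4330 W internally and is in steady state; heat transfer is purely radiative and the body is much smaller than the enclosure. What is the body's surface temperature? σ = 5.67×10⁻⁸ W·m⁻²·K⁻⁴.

T ≈ 2190 K

For a small grey body in a large enclosure, net radiated power = εσA(T⁴ − T_w⁴).
Steady state: P = εσA(T⁴ − T_w⁴) with A = 4πr² = 0.004072 m².
T⁴ = P/(εσA) + T_w⁴ = 4330/(0.94·5.67×10⁻⁸·0.004072) + (1310)⁴
    = 1.995×10¹³ + 2.945×10¹² = 2.290×10¹³ K⁴.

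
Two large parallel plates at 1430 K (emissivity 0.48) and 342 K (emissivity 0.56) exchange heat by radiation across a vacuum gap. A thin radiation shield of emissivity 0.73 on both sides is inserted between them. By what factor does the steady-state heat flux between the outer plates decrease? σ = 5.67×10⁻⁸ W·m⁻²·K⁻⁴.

factor ≈ 1.61

Without shield: q₀ = σΔ(T⁴)/(1/ε₁+1/ε₂−1) with denominator 2.869.
With shield the two gaps are in series; the resistances add: (1/ε₁+1/ε_s−1)+(1/ε_s+1/ε₂−1) = 2.453+2.156 = 4.609.
Heat-flux ratio q₀/q = 4.609/2.869.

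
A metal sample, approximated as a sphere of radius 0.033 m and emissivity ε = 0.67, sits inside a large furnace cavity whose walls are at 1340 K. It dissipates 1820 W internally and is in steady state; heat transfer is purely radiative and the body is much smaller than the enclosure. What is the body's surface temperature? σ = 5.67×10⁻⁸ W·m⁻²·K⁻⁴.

For a small grey body in a large enclosure, net radiated power = εσA(T⁴ − T_w⁴).
Steady state: P = εσA(T⁴ − T_w⁴) with A = 4πr² = 0.01368 m².
T⁴ = P/(εσA) + T_w⁴ = 1820/(0.67·5.67×10⁻⁸·0.01368) + (1340)⁴
    = 3.501×10¹² + 3.224×10¹² = 6.725×10¹² K⁴.

T ≈ 1610 K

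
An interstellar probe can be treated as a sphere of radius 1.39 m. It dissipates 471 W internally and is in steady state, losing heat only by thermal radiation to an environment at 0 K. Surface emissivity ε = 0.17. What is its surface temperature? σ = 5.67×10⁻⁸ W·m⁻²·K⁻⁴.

T ≈ 212 K

Steady state: internal power = radiated power, P = εσA T⁴.
Radiating area A = 4πr² = 24.28 m².
T⁴ = P/(εσA) = 471/(0.17·5.67×10⁻⁸·24.28) = 2.013×10⁹ K⁴.
T = (2.013×10⁹)^(1/4).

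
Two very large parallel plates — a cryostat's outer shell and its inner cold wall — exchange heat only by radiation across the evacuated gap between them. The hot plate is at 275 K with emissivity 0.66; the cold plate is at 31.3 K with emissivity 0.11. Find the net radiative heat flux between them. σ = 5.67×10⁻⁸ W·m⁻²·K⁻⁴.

q ≈ 33.8 W/m²

For two infinite grey parallel plates, q = σ(T₁⁴ − T₂⁴)/(1/ε₁ + 1/ε₂ − 1).
T₁⁴ − T₂⁴ = 5.719×10⁹ − 9.598×10⁵ = 5.718×10⁹ K⁴.
1/ε₁ + 1/ε₂ − 1 = 1.515 + 9.091 − 1 = 9.606.
q = 5.67×10⁻⁸ × 5.718×10⁹ / 9.606.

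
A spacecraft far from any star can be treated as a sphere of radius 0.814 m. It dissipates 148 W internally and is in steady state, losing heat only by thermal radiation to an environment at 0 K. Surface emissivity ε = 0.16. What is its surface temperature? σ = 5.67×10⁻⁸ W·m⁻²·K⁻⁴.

T ≈ 210 K

Steady state: internal power = radiated power, P = εσA T⁴.
Radiating area A = 4πr² = 8.326 m².
T⁴ = P/(εσA) = 148/(0.16·5.67×10⁻⁸·8.326) = 1.959×10⁹ K⁴.
T = (1.959×10⁹)^(1/4).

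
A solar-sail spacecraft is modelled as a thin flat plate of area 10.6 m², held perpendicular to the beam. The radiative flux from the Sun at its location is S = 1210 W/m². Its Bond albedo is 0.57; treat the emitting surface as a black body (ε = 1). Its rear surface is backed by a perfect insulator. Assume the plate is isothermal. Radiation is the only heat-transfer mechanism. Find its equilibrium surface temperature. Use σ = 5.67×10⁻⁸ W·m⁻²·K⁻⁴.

T ≈ 310 K

At equilibrium, absorbed power = emitted power.
Absorbing cross-section = A = 10.60 m²; emitting surface = A = 10.60 m² (ratio 1).
(1−a)S·A_cross = εσ·A_surf·T⁴  ⇒  T⁴ = (1−a)S/(1σ).
T⁴ = 0.430·1210/(1·5.67×10⁻⁸) = 9.176×10⁹ K⁴.
T = (9.176×10⁹)^(1/4).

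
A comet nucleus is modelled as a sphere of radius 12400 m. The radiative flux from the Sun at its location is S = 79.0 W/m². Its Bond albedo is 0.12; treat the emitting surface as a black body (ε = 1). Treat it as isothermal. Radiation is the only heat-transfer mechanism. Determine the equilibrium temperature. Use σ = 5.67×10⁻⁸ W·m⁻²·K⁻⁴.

At equilibrium, absorbed power = emitted power.
Absorbing cross-section = πr² = 4.831×10⁸ m²; emitting surface = 4πr² = 1.932×10⁹ m² (ratio 4).
(1−a)S·A_cross = εσ·A_surf·T⁴  ⇒  T⁴ = (1−a)S/(4σ).
T⁴ = 0.880·79.0/(4·5.67×10⁻⁸) = 3.065×10⁸ K⁴.
T = (3.065×10⁸)^(1/4).

T ≈ 132 K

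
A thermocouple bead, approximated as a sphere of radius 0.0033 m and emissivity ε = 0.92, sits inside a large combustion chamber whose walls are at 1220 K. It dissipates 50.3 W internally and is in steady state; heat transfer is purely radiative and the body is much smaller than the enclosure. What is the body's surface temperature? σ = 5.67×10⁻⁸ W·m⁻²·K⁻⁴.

T ≈ 1740 K

For a small grey body in a large enclosure, net radiated power = εσA(T⁴ − T_w⁴).
Steady state: P = εσA(T⁴ − T_w⁴) with A = 4πr² = 1.368×10⁻⁴ m².
T⁴ = P/(εσA) + T_w⁴ = 50.3/(0.92·5.67×10⁻⁸·1.368×10⁻⁴) + (1220)⁴
    = 7.046×10¹² + 2.215×10¹² = 9.262×10¹² K⁴.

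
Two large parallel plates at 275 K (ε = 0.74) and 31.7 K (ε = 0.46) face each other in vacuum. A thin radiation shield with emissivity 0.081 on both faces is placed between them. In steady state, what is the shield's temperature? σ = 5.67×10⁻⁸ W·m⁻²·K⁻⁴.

T_s ≈ 233 K

In steady state the net flux on the hot side equals that on the cold side.
σ(T₁⁴−T_s⁴)/D₁ = σ(T_s⁴−T₂⁴)/D₂, with D₁ = 1/ε₁+1/ε_s−1 = 12.70, D₂ = 1/ε_s+1/ε₂−1 = 13.52.
Solve for T_s⁴: T_s⁴ = (D₂·T₁⁴ + D₁·T₂⁴)/(D₁+D₂) = 2.950×10⁹ K⁴.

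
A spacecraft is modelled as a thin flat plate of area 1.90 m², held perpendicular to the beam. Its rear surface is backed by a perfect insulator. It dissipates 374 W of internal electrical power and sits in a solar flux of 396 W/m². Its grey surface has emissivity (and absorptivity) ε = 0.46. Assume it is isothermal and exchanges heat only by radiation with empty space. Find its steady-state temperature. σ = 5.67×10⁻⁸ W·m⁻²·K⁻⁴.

At steady state, absorbed solar power + internal power = radiated power.
Absorbed: α·S·A_cross = 0.46·396·1.900 = 346.1 W (cross-section A).
Total input = 346.1 + 374 = 720.1 W.
Radiated: εσ·A_surf·T⁴ with A_surf = A = 1.900 m².
T⁴ = 720.1/(0.46·5.67×10⁻⁸·1.900) = 1.453×10¹⁰ K⁴.

T ≈ 347 K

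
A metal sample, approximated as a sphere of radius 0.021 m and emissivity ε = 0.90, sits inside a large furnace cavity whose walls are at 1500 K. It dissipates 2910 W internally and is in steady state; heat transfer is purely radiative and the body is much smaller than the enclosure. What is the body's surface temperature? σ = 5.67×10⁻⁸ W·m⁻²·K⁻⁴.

T ≈ 1980 K

For a small grey body in a large enclosure, net radiated power = εσA(T⁴ − T_w⁴).
Steady state: P = εσA(T⁴ − T_w⁴) with A = 4πr² = 0.005542 m².
T⁴ = P/(εσA) + T_w⁴ = 2910/(0.90·5.67×10⁻⁸·0.005542) + (1500)⁴
    = 1.029×10¹³ + 5.062×10¹² = 1.535×10¹³ K⁴.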